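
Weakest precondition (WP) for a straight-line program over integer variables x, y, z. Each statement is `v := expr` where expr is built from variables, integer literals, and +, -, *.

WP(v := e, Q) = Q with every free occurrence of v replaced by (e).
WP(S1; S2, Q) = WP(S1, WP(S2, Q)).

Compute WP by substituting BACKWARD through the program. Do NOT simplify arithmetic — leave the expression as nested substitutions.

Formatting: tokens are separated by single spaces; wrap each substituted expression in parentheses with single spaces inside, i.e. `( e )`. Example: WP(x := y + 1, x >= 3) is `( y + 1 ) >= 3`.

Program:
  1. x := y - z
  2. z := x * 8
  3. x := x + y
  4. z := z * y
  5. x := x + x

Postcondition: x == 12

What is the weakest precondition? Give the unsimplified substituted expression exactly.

post: x == 12
stmt 5: x := x + x  -- replace 1 occurrence(s) of x with (x + x)
  => ( x + x ) == 12
stmt 4: z := z * y  -- replace 0 occurrence(s) of z with (z * y)
  => ( x + x ) == 12
stmt 3: x := x + y  -- replace 2 occurrence(s) of x with (x + y)
  => ( ( x + y ) + ( x + y ) ) == 12
stmt 2: z := x * 8  -- replace 0 occurrence(s) of z with (x * 8)
  => ( ( x + y ) + ( x + y ) ) == 12
stmt 1: x := y - z  -- replace 2 occurrence(s) of x with (y - z)
  => ( ( ( y - z ) + y ) + ( ( y - z ) + y ) ) == 12

Answer: ( ( ( y - z ) + y ) + ( ( y - z ) + y ) ) == 12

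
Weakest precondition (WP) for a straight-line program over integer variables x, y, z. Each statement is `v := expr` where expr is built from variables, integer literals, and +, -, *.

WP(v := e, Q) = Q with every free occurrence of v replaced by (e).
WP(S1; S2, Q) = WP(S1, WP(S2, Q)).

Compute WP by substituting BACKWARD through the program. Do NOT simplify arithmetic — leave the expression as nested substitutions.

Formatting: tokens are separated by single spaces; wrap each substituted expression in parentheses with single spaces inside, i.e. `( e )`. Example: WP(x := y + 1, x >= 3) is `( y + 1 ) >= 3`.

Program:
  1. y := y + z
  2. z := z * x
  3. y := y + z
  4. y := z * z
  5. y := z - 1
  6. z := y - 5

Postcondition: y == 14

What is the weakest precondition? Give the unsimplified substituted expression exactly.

Answer: ( ( z * x ) - 1 ) == 14

Derivation:
post: y == 14
stmt 6: z := y - 5  -- replace 0 occurrence(s) of z with (y - 5)
  => y == 14
stmt 5: y := z - 1  -- replace 1 occurrence(s) of y with (z - 1)
  => ( z - 1 ) == 14
stmt 4: y := z * z  -- replace 0 occurrence(s) of y with (z * z)
  => ( z - 1 ) == 14
stmt 3: y := y + z  -- replace 0 occurrence(s) of y with (y + z)
  => ( z - 1 ) == 14
stmt 2: z := z * x  -- replace 1 occurrence(s) of z with (z * x)
  => ( ( z * x ) - 1 ) == 14
stmt 1: y := y + z  -- replace 0 occurrence(s) of y with (y + z)
  => ( ( z * x ) - 1 ) == 14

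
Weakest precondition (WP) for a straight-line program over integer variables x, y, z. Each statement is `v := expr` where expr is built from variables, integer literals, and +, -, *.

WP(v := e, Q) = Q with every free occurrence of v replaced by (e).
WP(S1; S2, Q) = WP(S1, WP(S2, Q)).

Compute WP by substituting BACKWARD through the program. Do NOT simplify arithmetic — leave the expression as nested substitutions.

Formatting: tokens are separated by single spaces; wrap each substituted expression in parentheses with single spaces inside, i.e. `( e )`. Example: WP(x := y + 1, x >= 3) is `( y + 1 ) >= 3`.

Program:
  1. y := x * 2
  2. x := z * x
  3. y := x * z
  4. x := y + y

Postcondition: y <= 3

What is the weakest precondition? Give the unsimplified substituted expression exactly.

Answer: ( ( z * x ) * z ) <= 3

Derivation:
post: y <= 3
stmt 4: x := y + y  -- replace 0 occurrence(s) of x with (y + y)
  => y <= 3
stmt 3: y := x * z  -- replace 1 occurrence(s) of y with (x * z)
  => ( x * z ) <= 3
stmt 2: x := z * x  -- replace 1 occurrence(s) of x with (z * x)
  => ( ( z * x ) * z ) <= 3
stmt 1: y := x * 2  -- replace 0 occurrence(s) of y with (x * 2)
  => ( ( z * x ) * z ) <= 3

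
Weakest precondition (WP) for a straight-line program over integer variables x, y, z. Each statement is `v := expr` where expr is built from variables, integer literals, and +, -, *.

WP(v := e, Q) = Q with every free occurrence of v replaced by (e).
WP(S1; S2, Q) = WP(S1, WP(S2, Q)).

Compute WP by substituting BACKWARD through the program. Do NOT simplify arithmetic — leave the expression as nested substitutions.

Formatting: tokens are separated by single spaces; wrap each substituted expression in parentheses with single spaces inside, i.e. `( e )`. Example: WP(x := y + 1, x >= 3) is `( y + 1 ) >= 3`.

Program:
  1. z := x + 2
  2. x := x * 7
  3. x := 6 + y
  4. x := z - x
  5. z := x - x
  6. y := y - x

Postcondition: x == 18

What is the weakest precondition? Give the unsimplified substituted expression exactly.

post: x == 18
stmt 6: y := y - x  -- replace 0 occurrence(s) of y with (y - x)
  => x == 18
stmt 5: z := x - x  -- replace 0 occurrence(s) of z with (x - x)
  => x == 18
stmt 4: x := z - x  -- replace 1 occurrence(s) of x with (z - x)
  => ( z - x ) == 18
stmt 3: x := 6 + y  -- replace 1 occurrence(s) of x with (6 + y)
  => ( z - ( 6 + y ) ) == 18
stmt 2: x := x * 7  -- replace 0 occurrence(s) of x with (x * 7)
  => ( z - ( 6 + y ) ) == 18
stmt 1: z := x + 2  -- replace 1 occurrence(s) of z with (x + 2)
  => ( ( x + 2 ) - ( 6 + y ) ) == 18

Answer: ( ( x + 2 ) - ( 6 + y ) ) == 18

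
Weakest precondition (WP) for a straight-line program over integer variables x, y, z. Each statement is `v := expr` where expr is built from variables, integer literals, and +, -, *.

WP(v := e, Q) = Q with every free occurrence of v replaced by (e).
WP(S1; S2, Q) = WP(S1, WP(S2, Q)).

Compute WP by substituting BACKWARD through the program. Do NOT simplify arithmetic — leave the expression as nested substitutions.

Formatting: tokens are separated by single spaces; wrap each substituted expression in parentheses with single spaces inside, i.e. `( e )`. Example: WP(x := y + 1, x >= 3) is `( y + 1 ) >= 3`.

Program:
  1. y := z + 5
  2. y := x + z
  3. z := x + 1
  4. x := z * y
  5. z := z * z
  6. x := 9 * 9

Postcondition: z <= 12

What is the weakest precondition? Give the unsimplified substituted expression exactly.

Answer: ( ( x + 1 ) * ( x + 1 ) ) <= 12

Derivation:
post: z <= 12
stmt 6: x := 9 * 9  -- replace 0 occurrence(s) of x with (9 * 9)
  => z <= 12
stmt 5: z := z * z  -- replace 1 occurrence(s) of z with (z * z)
  => ( z * z ) <= 12
stmt 4: x := z * y  -- replace 0 occurrence(s) of x with (z * y)
  => ( z * z ) <= 12
stmt 3: z := x + 1  -- replace 2 occurrence(s) of z with (x + 1)
  => ( ( x + 1 ) * ( x + 1 ) ) <= 12
stmt 2: y := x + z  -- replace 0 occurrence(s) of y with (x + z)
  => ( ( x + 1 ) * ( x + 1 ) ) <= 12
stmt 1: y := z + 5  -- replace 0 occurrence(s) of y with (z + 5)
  => ( ( x + 1 ) * ( x + 1 ) ) <= 12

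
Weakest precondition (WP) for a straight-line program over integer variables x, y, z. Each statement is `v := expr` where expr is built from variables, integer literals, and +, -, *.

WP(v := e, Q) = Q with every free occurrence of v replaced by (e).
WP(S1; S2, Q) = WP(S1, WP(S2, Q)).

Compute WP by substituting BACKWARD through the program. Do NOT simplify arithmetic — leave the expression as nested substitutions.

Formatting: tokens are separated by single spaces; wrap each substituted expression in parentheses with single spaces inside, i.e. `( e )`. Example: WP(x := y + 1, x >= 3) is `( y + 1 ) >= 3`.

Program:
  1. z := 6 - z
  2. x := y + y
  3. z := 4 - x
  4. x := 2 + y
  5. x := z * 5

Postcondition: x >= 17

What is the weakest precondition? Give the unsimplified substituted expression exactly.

Answer: ( ( 4 - ( y + y ) ) * 5 ) >= 17

Derivation:
post: x >= 17
stmt 5: x := z * 5  -- replace 1 occurrence(s) of x with (z * 5)
  => ( z * 5 ) >= 17
stmt 4: x := 2 + y  -- replace 0 occurrence(s) of x with (2 + y)
  => ( z * 5 ) >= 17
stmt 3: z := 4 - x  -- replace 1 occurrence(s) of z with (4 - x)
  => ( ( 4 - x ) * 5 ) >= 17
stmt 2: x := y + y  -- replace 1 occurrence(s) of x with (y + y)
  => ( ( 4 - ( y + y ) ) * 5 ) >= 17
stmt 1: z := 6 - z  -- replace 0 occurrence(s) of z with (6 - z)
  => ( ( 4 - ( y + y ) ) * 5 ) >= 17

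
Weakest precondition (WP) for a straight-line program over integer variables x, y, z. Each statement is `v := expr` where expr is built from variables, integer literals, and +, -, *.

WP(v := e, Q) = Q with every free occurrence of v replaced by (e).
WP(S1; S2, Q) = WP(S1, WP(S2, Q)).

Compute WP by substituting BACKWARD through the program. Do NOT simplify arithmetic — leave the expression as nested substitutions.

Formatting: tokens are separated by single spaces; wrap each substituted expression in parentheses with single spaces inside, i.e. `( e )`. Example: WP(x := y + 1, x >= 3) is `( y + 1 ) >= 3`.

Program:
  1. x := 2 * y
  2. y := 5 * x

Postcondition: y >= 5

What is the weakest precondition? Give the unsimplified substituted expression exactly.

Answer: ( 5 * ( 2 * y ) ) >= 5

Derivation:
post: y >= 5
stmt 2: y := 5 * x  -- replace 1 occurrence(s) of y with (5 * x)
  => ( 5 * x ) >= 5
stmt 1: x := 2 * y  -- replace 1 occurrence(s) of x with (2 * y)
  => ( 5 * ( 2 * y ) ) >= 5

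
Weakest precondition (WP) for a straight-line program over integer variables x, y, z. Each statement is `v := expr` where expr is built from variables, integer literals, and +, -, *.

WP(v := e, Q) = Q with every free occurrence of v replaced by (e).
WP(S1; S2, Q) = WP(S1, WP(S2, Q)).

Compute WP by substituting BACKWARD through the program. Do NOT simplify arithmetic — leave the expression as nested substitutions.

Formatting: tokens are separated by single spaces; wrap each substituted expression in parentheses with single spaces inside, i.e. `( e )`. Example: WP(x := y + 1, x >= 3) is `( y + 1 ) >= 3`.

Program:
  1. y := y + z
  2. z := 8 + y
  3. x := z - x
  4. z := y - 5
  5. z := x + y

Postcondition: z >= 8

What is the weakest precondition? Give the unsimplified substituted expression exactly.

Answer: ( ( ( 8 + ( y + z ) ) - x ) + ( y + z ) ) >= 8

Derivation:
post: z >= 8
stmt 5: z := x + y  -- replace 1 occurrence(s) of z with (x + y)
  => ( x + y ) >= 8
stmt 4: z := y - 5  -- replace 0 occurrence(s) of z with (y - 5)
  => ( x + y ) >= 8
stmt 3: x := z - x  -- replace 1 occurrence(s) of x with (z - x)
  => ( ( z - x ) + y ) >= 8
stmt 2: z := 8 + y  -- replace 1 occurrence(s) of z with (8 + y)
  => ( ( ( 8 + y ) - x ) + y ) >= 8
stmt 1: y := y + z  -- replace 2 occurrence(s) of y with (y + z)
  => ( ( ( 8 + ( y + z ) ) - x ) + ( y + z ) ) >= 8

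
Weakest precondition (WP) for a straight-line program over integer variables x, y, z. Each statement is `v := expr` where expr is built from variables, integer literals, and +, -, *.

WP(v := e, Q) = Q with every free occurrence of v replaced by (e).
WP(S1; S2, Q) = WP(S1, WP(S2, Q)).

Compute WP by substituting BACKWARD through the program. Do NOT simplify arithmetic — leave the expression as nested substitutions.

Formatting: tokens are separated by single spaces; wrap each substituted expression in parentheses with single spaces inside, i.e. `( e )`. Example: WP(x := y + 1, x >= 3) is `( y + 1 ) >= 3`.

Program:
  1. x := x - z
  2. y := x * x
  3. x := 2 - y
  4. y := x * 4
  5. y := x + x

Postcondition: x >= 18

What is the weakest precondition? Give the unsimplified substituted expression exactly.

post: x >= 18
stmt 5: y := x + x  -- replace 0 occurrence(s) of y with (x + x)
  => x >= 18
stmt 4: y := x * 4  -- replace 0 occurrence(s) of y with (x * 4)
  => x >= 18
stmt 3: x := 2 - y  -- replace 1 occurrence(s) of x with (2 - y)
  => ( 2 - y ) >= 18
stmt 2: y := x * x  -- replace 1 occurrence(s) of y with (x * x)
  => ( 2 - ( x * x ) ) >= 18
stmt 1: x := x - z  -- replace 2 occurrence(s) of x with (x - z)
  => ( 2 - ( ( x - z ) * ( x - z ) ) ) >= 18

Answer: ( 2 - ( ( x - z ) * ( x - z ) ) ) >= 18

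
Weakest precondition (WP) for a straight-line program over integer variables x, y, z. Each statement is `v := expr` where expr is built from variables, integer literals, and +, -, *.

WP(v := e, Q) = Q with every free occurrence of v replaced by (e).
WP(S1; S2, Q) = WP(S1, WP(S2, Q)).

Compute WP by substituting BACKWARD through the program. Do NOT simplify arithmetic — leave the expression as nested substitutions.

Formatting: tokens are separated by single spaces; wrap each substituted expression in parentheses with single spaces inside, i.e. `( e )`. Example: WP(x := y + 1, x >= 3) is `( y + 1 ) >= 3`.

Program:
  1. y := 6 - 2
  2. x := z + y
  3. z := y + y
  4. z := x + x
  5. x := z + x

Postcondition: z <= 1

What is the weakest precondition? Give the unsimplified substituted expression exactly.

post: z <= 1
stmt 5: x := z + x  -- replace 0 occurrence(s) of x with (z + x)
  => z <= 1
stmt 4: z := x + x  -- replace 1 occurrence(s) of z with (x + x)
  => ( x + x ) <= 1
stmt 3: z := y + y  -- replace 0 occurrence(s) of z with (y + y)
  => ( x + x ) <= 1
stmt 2: x := z + y  -- replace 2 occurrence(s) of x with (z + y)
  => ( ( z + y ) + ( z + y ) ) <= 1
stmt 1: y := 6 - 2  -- replace 2 occurrence(s) of y with (6 - 2)
  => ( ( z + ( 6 - 2 ) ) + ( z + ( 6 - 2 ) ) ) <= 1

Answer: ( ( z + ( 6 - 2 ) ) + ( z + ( 6 - 2 ) ) ) <= 1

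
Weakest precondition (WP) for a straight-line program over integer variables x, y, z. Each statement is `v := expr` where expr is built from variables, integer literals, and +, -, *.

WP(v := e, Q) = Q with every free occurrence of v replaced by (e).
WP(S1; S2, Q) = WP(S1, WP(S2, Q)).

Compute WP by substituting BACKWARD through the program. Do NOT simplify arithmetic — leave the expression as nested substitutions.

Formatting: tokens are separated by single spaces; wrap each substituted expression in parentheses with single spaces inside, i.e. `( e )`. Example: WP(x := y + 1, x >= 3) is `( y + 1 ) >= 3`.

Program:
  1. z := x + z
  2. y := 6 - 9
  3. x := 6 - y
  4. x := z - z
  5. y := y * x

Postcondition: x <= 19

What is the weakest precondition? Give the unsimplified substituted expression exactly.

Answer: ( ( x + z ) - ( x + z ) ) <= 19

Derivation:
post: x <= 19
stmt 5: y := y * x  -- replace 0 occurrence(s) of y with (y * x)
  => x <= 19
stmt 4: x := z - z  -- replace 1 occurrence(s) of x with (z - z)
  => ( z - z ) <= 19
stmt 3: x := 6 - y  -- replace 0 occurrence(s) of x with (6 - y)
  => ( z - z ) <= 19
stmt 2: y := 6 - 9  -- replace 0 occurrence(s) of y with (6 - 9)
  => ( z - z ) <= 19
stmt 1: z := x + z  -- replace 2 occurrence(s) of z with (x + z)
  => ( ( x + z ) - ( x + z ) ) <= 19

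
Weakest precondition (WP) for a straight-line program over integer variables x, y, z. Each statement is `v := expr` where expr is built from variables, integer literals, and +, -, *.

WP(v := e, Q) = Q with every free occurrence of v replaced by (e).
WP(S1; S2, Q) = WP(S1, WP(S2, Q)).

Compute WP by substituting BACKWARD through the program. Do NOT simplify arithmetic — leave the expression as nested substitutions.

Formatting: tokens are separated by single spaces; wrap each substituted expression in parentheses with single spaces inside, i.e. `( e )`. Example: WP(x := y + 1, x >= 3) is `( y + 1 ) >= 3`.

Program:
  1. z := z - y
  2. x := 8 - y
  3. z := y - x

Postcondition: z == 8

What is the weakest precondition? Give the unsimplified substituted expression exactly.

post: z == 8
stmt 3: z := y - x  -- replace 1 occurrence(s) of z with (y - x)
  => ( y - x ) == 8
stmt 2: x := 8 - y  -- replace 1 occurrence(s) of x with (8 - y)
  => ( y - ( 8 - y ) ) == 8
stmt 1: z := z - y  -- replace 0 occurrence(s) of z with (z - y)
  => ( y - ( 8 - y ) ) == 8

Answer: ( y - ( 8 - y ) ) == 8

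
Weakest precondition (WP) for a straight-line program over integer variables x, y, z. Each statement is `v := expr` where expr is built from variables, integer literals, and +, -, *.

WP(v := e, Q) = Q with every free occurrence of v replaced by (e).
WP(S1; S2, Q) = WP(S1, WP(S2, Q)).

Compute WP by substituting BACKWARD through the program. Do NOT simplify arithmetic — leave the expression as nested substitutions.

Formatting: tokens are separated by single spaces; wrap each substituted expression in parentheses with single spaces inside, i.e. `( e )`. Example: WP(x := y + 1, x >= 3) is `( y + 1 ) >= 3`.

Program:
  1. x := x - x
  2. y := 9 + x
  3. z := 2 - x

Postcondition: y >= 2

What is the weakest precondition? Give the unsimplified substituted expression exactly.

Answer: ( 9 + ( x - x ) ) >= 2

Derivation:
post: y >= 2
stmt 3: z := 2 - x  -- replace 0 occurrence(s) of z with (2 - x)
  => y >= 2
stmt 2: y := 9 + x  -- replace 1 occurrence(s) of y with (9 + x)
  => ( 9 + x ) >= 2
stmt 1: x := x - x  -- replace 1 occurrence(s) of x with (x - x)
  => ( 9 + ( x - x ) ) >= 2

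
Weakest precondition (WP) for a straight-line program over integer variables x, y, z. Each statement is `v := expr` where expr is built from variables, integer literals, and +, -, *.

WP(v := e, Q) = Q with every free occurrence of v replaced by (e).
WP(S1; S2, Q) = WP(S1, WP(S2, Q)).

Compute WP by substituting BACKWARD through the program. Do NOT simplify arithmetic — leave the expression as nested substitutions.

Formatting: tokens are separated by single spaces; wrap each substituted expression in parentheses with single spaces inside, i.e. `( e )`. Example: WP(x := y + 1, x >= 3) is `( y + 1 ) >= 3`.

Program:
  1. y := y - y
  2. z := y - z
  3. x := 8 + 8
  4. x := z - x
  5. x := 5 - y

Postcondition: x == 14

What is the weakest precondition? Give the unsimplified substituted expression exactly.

post: x == 14
stmt 5: x := 5 - y  -- replace 1 occurrence(s) of x with (5 - y)
  => ( 5 - y ) == 14
stmt 4: x := z - x  -- replace 0 occurrence(s) of x with (z - x)
  => ( 5 - y ) == 14
stmt 3: x := 8 + 8  -- replace 0 occurrence(s) of x with (8 + 8)
  => ( 5 - y ) == 14
stmt 2: z := y - z  -- replace 0 occurrence(s) of z with (y - z)
  => ( 5 - y ) == 14
stmt 1: y := y - y  -- replace 1 occurrence(s) of y with (y - y)
  => ( 5 - ( y - y ) ) == 14

Answer: ( 5 - ( y - y ) ) == 14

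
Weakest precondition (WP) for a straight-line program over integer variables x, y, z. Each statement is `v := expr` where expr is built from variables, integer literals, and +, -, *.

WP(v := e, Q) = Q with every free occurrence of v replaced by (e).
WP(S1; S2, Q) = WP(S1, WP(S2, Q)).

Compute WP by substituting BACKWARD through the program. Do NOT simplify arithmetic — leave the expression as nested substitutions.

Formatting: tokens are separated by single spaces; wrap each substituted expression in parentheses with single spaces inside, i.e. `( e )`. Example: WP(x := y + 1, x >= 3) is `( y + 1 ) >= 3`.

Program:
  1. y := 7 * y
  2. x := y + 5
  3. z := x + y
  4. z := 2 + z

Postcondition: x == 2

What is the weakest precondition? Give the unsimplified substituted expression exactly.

Answer: ( ( 7 * y ) + 5 ) == 2

Derivation:
post: x == 2
stmt 4: z := 2 + z  -- replace 0 occurrence(s) of z with (2 + z)
  => x == 2
stmt 3: z := x + y  -- replace 0 occurrence(s) of z with (x + y)
  => x == 2
stmt 2: x := y + 5  -- replace 1 occurrence(s) of x with (y + 5)
  => ( y + 5 ) == 2
stmt 1: y := 7 * y  -- replace 1 occurrence(s) of y with (7 * y)
  => ( ( 7 * y ) + 5 ) == 2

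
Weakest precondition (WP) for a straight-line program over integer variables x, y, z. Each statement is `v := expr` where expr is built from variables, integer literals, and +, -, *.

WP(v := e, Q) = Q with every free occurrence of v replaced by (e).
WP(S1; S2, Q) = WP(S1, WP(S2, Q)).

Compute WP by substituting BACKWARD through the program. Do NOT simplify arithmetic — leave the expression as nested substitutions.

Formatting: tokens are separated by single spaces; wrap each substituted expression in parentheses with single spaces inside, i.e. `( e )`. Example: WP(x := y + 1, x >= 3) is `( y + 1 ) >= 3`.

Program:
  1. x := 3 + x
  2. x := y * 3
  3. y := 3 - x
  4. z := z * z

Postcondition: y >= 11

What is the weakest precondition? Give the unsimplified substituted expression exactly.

post: y >= 11
stmt 4: z := z * z  -- replace 0 occurrence(s) of z with (z * z)
  => y >= 11
stmt 3: y := 3 - x  -- replace 1 occurrence(s) of y with (3 - x)
  => ( 3 - x ) >= 11
stmt 2: x := y * 3  -- replace 1 occurrence(s) of x with (y * 3)
  => ( 3 - ( y * 3 ) ) >= 11
stmt 1: x := 3 + x  -- replace 0 occurrence(s) of x with (3 + x)
  => ( 3 - ( y * 3 ) ) >= 11

Answer: ( 3 - ( y * 3 ) ) >= 11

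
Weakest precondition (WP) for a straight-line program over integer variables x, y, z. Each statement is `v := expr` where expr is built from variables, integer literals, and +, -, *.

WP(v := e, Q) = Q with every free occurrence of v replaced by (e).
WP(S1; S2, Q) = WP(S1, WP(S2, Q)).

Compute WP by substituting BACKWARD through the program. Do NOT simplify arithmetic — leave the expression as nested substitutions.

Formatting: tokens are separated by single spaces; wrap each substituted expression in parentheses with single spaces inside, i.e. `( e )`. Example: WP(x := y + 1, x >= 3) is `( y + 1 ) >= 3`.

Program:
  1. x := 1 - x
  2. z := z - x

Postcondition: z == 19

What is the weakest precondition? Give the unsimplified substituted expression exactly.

Answer: ( z - ( 1 - x ) ) == 19

Derivation:
post: z == 19
stmt 2: z := z - x  -- replace 1 occurrence(s) of z with (z - x)
  => ( z - x ) == 19
stmt 1: x := 1 - x  -- replace 1 occurrence(s) of x with (1 - x)
  => ( z - ( 1 - x ) ) == 19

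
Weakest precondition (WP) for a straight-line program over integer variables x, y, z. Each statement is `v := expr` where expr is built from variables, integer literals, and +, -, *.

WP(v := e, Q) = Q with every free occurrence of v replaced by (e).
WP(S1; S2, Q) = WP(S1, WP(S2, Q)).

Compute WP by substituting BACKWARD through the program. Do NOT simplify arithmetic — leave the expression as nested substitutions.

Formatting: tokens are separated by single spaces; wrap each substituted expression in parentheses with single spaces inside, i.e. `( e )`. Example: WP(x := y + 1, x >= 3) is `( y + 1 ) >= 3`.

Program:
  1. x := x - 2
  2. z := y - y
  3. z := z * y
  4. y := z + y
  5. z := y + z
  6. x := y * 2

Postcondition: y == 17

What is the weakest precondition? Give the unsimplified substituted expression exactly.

Answer: ( ( ( y - y ) * y ) + y ) == 17

Derivation:
post: y == 17
stmt 6: x := y * 2  -- replace 0 occurrence(s) of x with (y * 2)
  => y == 17
stmt 5: z := y + z  -- replace 0 occurrence(s) of z with (y + z)
  => y == 17
stmt 4: y := z + y  -- replace 1 occurrence(s) of y with (z + y)
  => ( z + y ) == 17
stmt 3: z := z * y  -- replace 1 occurrence(s) of z with (z * y)
  => ( ( z * y ) + y ) == 17
stmt 2: z := y - y  -- replace 1 occurrence(s) of z with (y - y)
  => ( ( ( y - y ) * y ) + y ) == 17
stmt 1: x := x - 2  -- replace 0 occurrence(s) of x with (x - 2)
  => ( ( ( y - y ) * y ) + y ) == 17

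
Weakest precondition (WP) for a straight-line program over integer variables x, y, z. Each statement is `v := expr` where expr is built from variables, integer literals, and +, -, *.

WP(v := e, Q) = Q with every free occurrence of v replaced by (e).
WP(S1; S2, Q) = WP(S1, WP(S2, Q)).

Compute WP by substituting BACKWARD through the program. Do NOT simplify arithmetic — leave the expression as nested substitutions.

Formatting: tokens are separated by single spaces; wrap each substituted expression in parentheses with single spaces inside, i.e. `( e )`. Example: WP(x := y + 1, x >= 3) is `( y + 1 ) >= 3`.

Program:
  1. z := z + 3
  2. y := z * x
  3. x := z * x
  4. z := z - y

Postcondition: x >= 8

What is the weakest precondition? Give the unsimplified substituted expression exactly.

post: x >= 8
stmt 4: z := z - y  -- replace 0 occurrence(s) of z with (z - y)
  => x >= 8
stmt 3: x := z * x  -- replace 1 occurrence(s) of x with (z * x)
  => ( z * x ) >= 8
stmt 2: y := z * x  -- replace 0 occurrence(s) of y with (z * x)
  => ( z * x ) >= 8
stmt 1: z := z + 3  -- replace 1 occurrence(s) of z with (z + 3)
  => ( ( z + 3 ) * x ) >= 8

Answer: ( ( z + 3 ) * x ) >= 8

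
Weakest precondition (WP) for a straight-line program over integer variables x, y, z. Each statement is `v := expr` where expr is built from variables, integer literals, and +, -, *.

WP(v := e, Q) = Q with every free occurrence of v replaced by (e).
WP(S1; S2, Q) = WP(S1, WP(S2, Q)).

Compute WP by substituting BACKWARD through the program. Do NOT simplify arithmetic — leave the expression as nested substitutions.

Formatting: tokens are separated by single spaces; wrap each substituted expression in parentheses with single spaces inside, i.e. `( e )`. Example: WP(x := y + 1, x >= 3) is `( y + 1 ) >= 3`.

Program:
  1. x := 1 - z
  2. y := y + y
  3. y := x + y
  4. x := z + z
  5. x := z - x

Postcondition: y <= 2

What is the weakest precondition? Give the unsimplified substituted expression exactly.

Answer: ( ( 1 - z ) + ( y + y ) ) <= 2

Derivation:
post: y <= 2
stmt 5: x := z - x  -- replace 0 occurrence(s) of x with (z - x)
  => y <= 2
stmt 4: x := z + z  -- replace 0 occurrence(s) of x with (z + z)
  => y <= 2
stmt 3: y := x + y  -- replace 1 occurrence(s) of y with (x + y)
  => ( x + y ) <= 2
stmt 2: y := y + y  -- replace 1 occurrence(s) of y with (y + y)
  => ( x + ( y + y ) ) <= 2
stmt 1: x := 1 - z  -- replace 1 occurrence(s) of x with (1 - z)
  => ( ( 1 - z ) + ( y + y ) ) <= 2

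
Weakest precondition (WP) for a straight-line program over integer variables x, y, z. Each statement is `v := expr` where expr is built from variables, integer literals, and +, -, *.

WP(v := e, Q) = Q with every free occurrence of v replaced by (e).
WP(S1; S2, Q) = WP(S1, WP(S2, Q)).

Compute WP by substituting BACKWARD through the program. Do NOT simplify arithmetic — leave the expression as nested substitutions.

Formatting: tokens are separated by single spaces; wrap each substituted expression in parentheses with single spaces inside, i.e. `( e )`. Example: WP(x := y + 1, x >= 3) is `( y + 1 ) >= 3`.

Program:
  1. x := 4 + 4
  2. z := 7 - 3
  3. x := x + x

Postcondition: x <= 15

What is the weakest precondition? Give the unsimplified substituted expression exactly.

Answer: ( ( 4 + 4 ) + ( 4 + 4 ) ) <= 15

Derivation:
post: x <= 15
stmt 3: x := x + x  -- replace 1 occurrence(s) of x with (x + x)
  => ( x + x ) <= 15
stmt 2: z := 7 - 3  -- replace 0 occurrence(s) of z with (7 - 3)
  => ( x + x ) <= 15
stmt 1: x := 4 + 4  -- replace 2 occurrence(s) of x with (4 + 4)
  => ( ( 4 + 4 ) + ( 4 + 4 ) ) <= 15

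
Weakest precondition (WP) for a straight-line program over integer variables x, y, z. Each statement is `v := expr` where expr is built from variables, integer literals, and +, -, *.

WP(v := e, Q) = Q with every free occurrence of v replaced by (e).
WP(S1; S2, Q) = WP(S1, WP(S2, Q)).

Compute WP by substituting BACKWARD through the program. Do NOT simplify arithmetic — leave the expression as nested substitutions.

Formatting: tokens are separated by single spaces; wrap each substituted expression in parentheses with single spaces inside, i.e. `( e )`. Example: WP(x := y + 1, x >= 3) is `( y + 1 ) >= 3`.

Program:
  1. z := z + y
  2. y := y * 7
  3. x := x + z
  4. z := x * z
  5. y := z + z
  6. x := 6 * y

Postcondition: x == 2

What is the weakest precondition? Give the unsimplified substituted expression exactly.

Answer: ( 6 * ( ( ( x + ( z + y ) ) * ( z + y ) ) + ( ( x + ( z + y ) ) * ( z + y ) ) ) ) == 2

Derivation:
post: x == 2
stmt 6: x := 6 * y  -- replace 1 occurrence(s) of x with (6 * y)
  => ( 6 * y ) == 2
stmt 5: y := z + z  -- replace 1 occurrence(s) of y with (z + z)
  => ( 6 * ( z + z ) ) == 2
stmt 4: z := x * z  -- replace 2 occurrence(s) of z with (x * z)
  => ( 6 * ( ( x * z ) + ( x * z ) ) ) == 2
stmt 3: x := x + z  -- replace 2 occurrence(s) of x with (x + z)
  => ( 6 * ( ( ( x + z ) * z ) + ( ( x + z ) * z ) ) ) == 2
stmt 2: y := y * 7  -- replace 0 occurrence(s) of y with (y * 7)
  => ( 6 * ( ( ( x + z ) * z ) + ( ( x + z ) * z ) ) ) == 2
stmt 1: z := z + y  -- replace 4 occurrence(s) of z with (z + y)
  => ( 6 * ( ( ( x + ( z + y ) ) * ( z + y ) ) + ( ( x + ( z + y ) ) * ( z + y ) ) ) ) == 2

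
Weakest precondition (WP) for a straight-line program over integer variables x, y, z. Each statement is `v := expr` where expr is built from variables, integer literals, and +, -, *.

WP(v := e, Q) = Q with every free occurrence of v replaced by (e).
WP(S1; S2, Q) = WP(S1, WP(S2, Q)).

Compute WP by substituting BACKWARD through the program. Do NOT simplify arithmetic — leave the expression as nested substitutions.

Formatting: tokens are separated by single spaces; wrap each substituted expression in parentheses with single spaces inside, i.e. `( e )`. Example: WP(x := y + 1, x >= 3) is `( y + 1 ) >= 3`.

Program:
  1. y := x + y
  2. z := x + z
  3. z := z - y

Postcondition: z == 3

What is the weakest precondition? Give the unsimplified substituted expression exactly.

Answer: ( ( x + z ) - ( x + y ) ) == 3

Derivation:
post: z == 3
stmt 3: z := z - y  -- replace 1 occurrence(s) of z with (z - y)
  => ( z - y ) == 3
stmt 2: z := x + z  -- replace 1 occurrence(s) of z with (x + z)
  => ( ( x + z ) - y ) == 3
stmt 1: y := x + y  -- replace 1 occurrence(s) of y with (x + y)
  => ( ( x + z ) - ( x + y ) ) == 3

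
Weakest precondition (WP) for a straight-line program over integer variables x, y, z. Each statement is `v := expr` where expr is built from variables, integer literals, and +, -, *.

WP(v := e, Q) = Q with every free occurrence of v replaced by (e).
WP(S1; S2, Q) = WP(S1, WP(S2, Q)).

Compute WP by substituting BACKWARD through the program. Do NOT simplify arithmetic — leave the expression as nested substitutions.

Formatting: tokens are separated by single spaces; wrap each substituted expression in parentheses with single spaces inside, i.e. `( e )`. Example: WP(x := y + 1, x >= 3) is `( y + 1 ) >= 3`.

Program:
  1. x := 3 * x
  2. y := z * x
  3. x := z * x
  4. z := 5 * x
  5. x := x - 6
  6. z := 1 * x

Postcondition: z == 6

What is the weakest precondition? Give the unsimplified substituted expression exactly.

post: z == 6
stmt 6: z := 1 * x  -- replace 1 occurrence(s) of z with (1 * x)
  => ( 1 * x ) == 6
stmt 5: x := x - 6  -- replace 1 occurrence(s) of x with (x - 6)
  => ( 1 * ( x - 6 ) ) == 6
stmt 4: z := 5 * x  -- replace 0 occurrence(s) of z with (5 * x)
  => ( 1 * ( x - 6 ) ) == 6
stmt 3: x := z * x  -- replace 1 occurrence(s) of x with (z * x)
  => ( 1 * ( ( z * x ) - 6 ) ) == 6
stmt 2: y := z * x  -- replace 0 occurrence(s) of y with (z * x)
  => ( 1 * ( ( z * x ) - 6 ) ) == 6
stmt 1: x := 3 * x  -- replace 1 occurrence(s) of x with (3 * x)
  => ( 1 * ( ( z * ( 3 * x ) ) - 6 ) ) == 6

Answer: ( 1 * ( ( z * ( 3 * x ) ) - 6 ) ) == 6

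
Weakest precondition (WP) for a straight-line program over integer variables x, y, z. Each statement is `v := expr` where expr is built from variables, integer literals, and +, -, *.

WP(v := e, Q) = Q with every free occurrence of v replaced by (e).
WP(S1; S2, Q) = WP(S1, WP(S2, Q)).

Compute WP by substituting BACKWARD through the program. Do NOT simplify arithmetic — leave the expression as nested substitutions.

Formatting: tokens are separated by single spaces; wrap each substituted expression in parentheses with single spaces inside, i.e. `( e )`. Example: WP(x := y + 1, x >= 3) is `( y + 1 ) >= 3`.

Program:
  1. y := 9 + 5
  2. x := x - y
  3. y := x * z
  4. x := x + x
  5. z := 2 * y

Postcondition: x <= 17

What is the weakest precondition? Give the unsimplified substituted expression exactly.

Answer: ( ( x - ( 9 + 5 ) ) + ( x - ( 9 + 5 ) ) ) <= 17

Derivation:
post: x <= 17
stmt 5: z := 2 * y  -- replace 0 occurrence(s) of z with (2 * y)
  => x <= 17
stmt 4: x := x + x  -- replace 1 occurrence(s) of x with (x + x)
  => ( x + x ) <= 17
stmt 3: y := x * z  -- replace 0 occurrence(s) of y with (x * z)
  => ( x + x ) <= 17
stmt 2: x := x - y  -- replace 2 occurrence(s) of x with (x - y)
  => ( ( x - y ) + ( x - y ) ) <= 17
stmt 1: y := 9 + 5  -- replace 2 occurrence(s) of y with (9 + 5)
  => ( ( x - ( 9 + 5 ) ) + ( x - ( 9 + 5 ) ) ) <= 17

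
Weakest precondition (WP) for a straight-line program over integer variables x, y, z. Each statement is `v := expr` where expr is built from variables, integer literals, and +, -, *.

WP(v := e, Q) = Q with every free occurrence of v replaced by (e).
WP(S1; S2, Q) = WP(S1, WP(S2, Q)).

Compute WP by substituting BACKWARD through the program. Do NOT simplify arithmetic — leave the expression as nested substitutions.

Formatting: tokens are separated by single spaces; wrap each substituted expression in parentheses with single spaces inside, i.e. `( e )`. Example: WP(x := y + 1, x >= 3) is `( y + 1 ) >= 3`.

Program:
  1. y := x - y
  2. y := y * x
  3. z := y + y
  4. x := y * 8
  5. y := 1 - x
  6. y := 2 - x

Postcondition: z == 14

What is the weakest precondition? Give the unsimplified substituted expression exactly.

Answer: ( ( ( x - y ) * x ) + ( ( x - y ) * x ) ) == 14

Derivation:
post: z == 14
stmt 6: y := 2 - x  -- replace 0 occurrence(s) of y with (2 - x)
  => z == 14
stmt 5: y := 1 - x  -- replace 0 occurrence(s) of y with (1 - x)
  => z == 14
stmt 4: x := y * 8  -- replace 0 occurrence(s) of x with (y * 8)
  => z == 14
stmt 3: z := y + y  -- replace 1 occurrence(s) of z with (y + y)
  => ( y + y ) == 14
stmt 2: y := y * x  -- replace 2 occurrence(s) of y with (y * x)
  => ( ( y * x ) + ( y * x ) ) == 14
stmt 1: y := x - y  -- replace 2 occurrence(s) of y with (x - y)
  => ( ( ( x - y ) * x ) + ( ( x - y ) * x ) ) == 14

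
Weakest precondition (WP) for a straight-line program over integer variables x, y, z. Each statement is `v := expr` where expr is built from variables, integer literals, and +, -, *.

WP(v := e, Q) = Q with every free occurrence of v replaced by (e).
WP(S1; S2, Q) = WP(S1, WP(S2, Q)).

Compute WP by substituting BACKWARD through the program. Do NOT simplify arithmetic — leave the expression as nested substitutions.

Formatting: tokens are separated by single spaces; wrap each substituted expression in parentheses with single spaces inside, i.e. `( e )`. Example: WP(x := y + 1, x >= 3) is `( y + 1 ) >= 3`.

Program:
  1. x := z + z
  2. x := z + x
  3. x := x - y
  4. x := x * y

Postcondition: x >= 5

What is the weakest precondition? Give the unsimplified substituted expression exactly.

Answer: ( ( ( z + ( z + z ) ) - y ) * y ) >= 5

Derivation:
post: x >= 5
stmt 4: x := x * y  -- replace 1 occurrence(s) of x with (x * y)
  => ( x * y ) >= 5
stmt 3: x := x - y  -- replace 1 occurrence(s) of x with (x - y)
  => ( ( x - y ) * y ) >= 5
stmt 2: x := z + x  -- replace 1 occurrence(s) of x with (z + x)
  => ( ( ( z + x ) - y ) * y ) >= 5
stmt 1: x := z + z  -- replace 1 occurrence(s) of x with (z + z)
  => ( ( ( z + ( z + z ) ) - y ) * y ) >= 5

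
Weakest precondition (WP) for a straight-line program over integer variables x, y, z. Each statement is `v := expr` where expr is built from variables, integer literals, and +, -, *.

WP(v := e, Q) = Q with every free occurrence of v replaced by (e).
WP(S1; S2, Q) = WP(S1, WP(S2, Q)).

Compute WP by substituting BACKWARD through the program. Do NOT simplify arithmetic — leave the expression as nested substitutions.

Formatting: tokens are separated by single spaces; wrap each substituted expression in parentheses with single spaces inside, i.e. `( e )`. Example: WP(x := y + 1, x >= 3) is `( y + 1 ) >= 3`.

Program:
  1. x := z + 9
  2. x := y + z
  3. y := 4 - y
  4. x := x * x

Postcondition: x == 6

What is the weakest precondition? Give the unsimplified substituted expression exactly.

post: x == 6
stmt 4: x := x * x  -- replace 1 occurrence(s) of x with (x * x)
  => ( x * x ) == 6
stmt 3: y := 4 - y  -- replace 0 occurrence(s) of y with (4 - y)
  => ( x * x ) == 6
stmt 2: x := y + z  -- replace 2 occurrence(s) of x with (y + z)
  => ( ( y + z ) * ( y + z ) ) == 6
stmt 1: x := z + 9  -- replace 0 occurrence(s) of x with (z + 9)
  => ( ( y + z ) * ( y + z ) ) == 6

Answer: ( ( y + z ) * ( y + z ) ) == 6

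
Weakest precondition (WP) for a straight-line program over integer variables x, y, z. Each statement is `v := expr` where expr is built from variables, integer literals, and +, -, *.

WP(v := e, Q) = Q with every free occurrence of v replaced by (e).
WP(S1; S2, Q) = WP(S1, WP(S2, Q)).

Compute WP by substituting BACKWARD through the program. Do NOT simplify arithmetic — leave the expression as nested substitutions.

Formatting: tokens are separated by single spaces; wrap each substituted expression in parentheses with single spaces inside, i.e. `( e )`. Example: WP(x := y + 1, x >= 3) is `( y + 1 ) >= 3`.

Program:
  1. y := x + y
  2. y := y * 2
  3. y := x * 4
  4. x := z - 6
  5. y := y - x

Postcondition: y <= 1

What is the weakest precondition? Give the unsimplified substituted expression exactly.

post: y <= 1
stmt 5: y := y - x  -- replace 1 occurrence(s) of y with (y - x)
  => ( y - x ) <= 1
stmt 4: x := z - 6  -- replace 1 occurrence(s) of x with (z - 6)
  => ( y - ( z - 6 ) ) <= 1
stmt 3: y := x * 4  -- replace 1 occurrence(s) of y with (x * 4)
  => ( ( x * 4 ) - ( z - 6 ) ) <= 1
stmt 2: y := y * 2  -- replace 0 occurrence(s) of y with (y * 2)
  => ( ( x * 4 ) - ( z - 6 ) ) <= 1
stmt 1: y := x + y  -- replace 0 occurrence(s) of y with (x + y)
  => ( ( x * 4 ) - ( z - 6 ) ) <= 1

Answer: ( ( x * 4 ) - ( z - 6 ) ) <= 1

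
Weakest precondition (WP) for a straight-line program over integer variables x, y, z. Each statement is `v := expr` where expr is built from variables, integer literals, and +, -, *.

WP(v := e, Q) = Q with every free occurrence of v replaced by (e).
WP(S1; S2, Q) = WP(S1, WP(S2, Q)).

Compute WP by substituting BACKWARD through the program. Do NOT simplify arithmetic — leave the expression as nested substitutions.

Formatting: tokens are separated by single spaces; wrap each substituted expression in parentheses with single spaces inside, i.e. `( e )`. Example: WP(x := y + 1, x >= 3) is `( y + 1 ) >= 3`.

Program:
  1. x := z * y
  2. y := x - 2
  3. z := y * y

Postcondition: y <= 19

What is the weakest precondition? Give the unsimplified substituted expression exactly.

Answer: ( ( z * y ) - 2 ) <= 19

Derivation:
post: y <= 19
stmt 3: z := y * y  -- replace 0 occurrence(s) of z with (y * y)
  => y <= 19
stmt 2: y := x - 2  -- replace 1 occurrence(s) of y with (x - 2)
  => ( x - 2 ) <= 19
stmt 1: x := z * y  -- replace 1 occurrence(s) of x with (z * y)
  => ( ( z * y ) - 2 ) <= 19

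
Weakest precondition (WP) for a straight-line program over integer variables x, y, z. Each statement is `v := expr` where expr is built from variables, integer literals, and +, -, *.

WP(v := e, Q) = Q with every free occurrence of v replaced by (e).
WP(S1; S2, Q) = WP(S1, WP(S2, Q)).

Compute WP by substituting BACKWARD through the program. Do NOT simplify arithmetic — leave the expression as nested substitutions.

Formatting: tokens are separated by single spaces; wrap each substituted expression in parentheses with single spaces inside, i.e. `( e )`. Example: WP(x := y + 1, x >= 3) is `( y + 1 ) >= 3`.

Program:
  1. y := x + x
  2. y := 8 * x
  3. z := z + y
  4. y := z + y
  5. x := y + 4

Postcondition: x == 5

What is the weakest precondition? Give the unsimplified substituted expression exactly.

post: x == 5
stmt 5: x := y + 4  -- replace 1 occurrence(s) of x with (y + 4)
  => ( y + 4 ) == 5
stmt 4: y := z + y  -- replace 1 occurrence(s) of y with (z + y)
  => ( ( z + y ) + 4 ) == 5
stmt 3: z := z + y  -- replace 1 occurrence(s) of z with (z + y)
  => ( ( ( z + y ) + y ) + 4 ) == 5
stmt 2: y := 8 * x  -- replace 2 occurrence(s) of y with (8 * x)
  => ( ( ( z + ( 8 * x ) ) + ( 8 * x ) ) + 4 ) == 5
stmt 1: y := x + x  -- replace 0 occurrence(s) of y with (x + x)
  => ( ( ( z + ( 8 * x ) ) + ( 8 * x ) ) + 4 ) == 5

Answer: ( ( ( z + ( 8 * x ) ) + ( 8 * x ) ) + 4 ) == 5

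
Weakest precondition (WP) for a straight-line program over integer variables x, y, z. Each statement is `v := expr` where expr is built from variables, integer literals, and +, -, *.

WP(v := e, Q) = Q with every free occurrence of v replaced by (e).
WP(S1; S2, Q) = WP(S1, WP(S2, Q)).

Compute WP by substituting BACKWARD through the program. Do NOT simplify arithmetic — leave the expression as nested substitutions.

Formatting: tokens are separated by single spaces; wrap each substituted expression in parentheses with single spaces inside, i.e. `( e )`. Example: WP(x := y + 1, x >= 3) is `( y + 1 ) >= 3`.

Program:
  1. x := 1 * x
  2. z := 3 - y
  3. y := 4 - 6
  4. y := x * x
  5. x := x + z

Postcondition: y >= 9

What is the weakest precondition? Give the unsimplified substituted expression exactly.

Answer: ( ( 1 * x ) * ( 1 * x ) ) >= 9

Derivation:
post: y >= 9
stmt 5: x := x + z  -- replace 0 occurrence(s) of x with (x + z)
  => y >= 9
stmt 4: y := x * x  -- replace 1 occurrence(s) of y with (x * x)
  => ( x * x ) >= 9
stmt 3: y := 4 - 6  -- replace 0 occurrence(s) of y with (4 - 6)
  => ( x * x ) >= 9
stmt 2: z := 3 - y  -- replace 0 occurrence(s) of z with (3 - y)
  => ( x * x ) >= 9
stmt 1: x := 1 * x  -- replace 2 occurrence(s) of x with (1 * x)
  => ( ( 1 * x ) * ( 1 * x ) ) >= 9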